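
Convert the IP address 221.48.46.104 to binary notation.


221 = 11011101
48 = 00110000
46 = 00101110
104 = 01101000
Binary: 11011101.00110000.00101110.01101000


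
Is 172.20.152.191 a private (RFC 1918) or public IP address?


RFC 1918 private ranges:
  10.0.0.0/8 (10.0.0.0 - 10.255.255.255)
  172.16.0.0/12 (172.16.0.0 - 172.31.255.255)
  192.168.0.0/16 (192.168.0.0 - 192.168.255.255)
Private (in 172.16.0.0/12)


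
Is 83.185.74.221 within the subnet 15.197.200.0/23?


Subnet network: 15.197.200.0
Test IP AND mask: 83.185.74.0
No, 83.185.74.221 is not in 15.197.200.0/23


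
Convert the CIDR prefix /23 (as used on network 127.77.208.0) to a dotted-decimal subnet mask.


/23 means 23 network bits, 9 host bits
Binary: 11111111111111111111111000000000
Mask: 255.255.254.0


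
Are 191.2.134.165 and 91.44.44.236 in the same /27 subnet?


Mask: 255.255.255.224
191.2.134.165 AND mask = 191.2.134.160
91.44.44.236 AND mask = 91.44.44.224
No, different subnets (191.2.134.160 vs 91.44.44.224)


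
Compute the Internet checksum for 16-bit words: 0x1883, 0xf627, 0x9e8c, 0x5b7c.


Sum all words (with carry folding):
+ 0x1883 = 0x1883
+ 0xf627 = 0x0eab
+ 0x9e8c = 0xad37
+ 0x5b7c = 0x08b4
One's complement: ~0x08b4
Checksum = 0xf74b


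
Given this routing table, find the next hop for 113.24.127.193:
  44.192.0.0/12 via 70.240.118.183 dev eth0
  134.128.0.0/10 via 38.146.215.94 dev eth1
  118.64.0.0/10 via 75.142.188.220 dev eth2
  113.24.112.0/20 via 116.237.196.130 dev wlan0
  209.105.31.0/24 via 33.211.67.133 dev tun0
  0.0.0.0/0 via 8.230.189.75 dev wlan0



Longest prefix match for 113.24.127.193:
  /12 44.192.0.0: no
  /10 134.128.0.0: no
  /10 118.64.0.0: no
  /20 113.24.112.0: MATCH
  /24 209.105.31.0: no
  /0 0.0.0.0: MATCH
Selected: next-hop 116.237.196.130 via wlan0 (matched /20)


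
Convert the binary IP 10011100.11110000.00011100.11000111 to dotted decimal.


10011100 = 156
11110000 = 240
00011100 = 28
11000111 = 199
IP: 156.240.28.199


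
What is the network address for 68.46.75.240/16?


IP:   01000100.00101110.01001011.11110000
Mask: 11111111.11111111.00000000.00000000
AND operation:
Net:  01000100.00101110.00000000.00000000
Network: 68.46.0.0/16


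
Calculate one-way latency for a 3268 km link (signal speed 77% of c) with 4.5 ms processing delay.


Speed = 0.77 * 3e5 km/s = 231000 km/s
Propagation delay = 3268 / 231000 = 0.0141 s = 14.1472 ms
Processing delay = 4.5 ms
Total one-way latency = 18.6472 ms


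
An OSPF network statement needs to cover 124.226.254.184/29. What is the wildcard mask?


Subnet mask: 255.255.255.248
Wildcard = 255.255.255.255 - subnet mask
255 - 255 = 0
255 - 255 = 0
255 - 255 = 0
255 - 248 = 7
Wildcard: 0.0.0.7


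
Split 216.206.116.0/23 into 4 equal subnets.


New prefix = 23 + 2 = 25
Each subnet has 128 addresses
  216.206.116.0/25
  216.206.116.128/25
  216.206.117.0/25
  216.206.117.128/25
Subnets: 216.206.116.0/25, 216.206.116.128/25, 216.206.117.0/25, 216.206.117.128/25


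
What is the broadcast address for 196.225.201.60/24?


Network: 196.225.201.0/24
Host bits = 8
Set all host bits to 1:
Broadcast: 196.225.201.255


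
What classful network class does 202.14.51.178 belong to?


First octet: 202
Binary: 11001010
110xxxxx -> Class C (192-223)
Class C, default mask 255.255.255.0 (/24)


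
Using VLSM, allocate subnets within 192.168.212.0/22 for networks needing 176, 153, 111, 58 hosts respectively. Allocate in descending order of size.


176 hosts -> /24 (254 usable): 192.168.212.0/24
153 hosts -> /24 (254 usable): 192.168.213.0/24
111 hosts -> /25 (126 usable): 192.168.214.0/25
58 hosts -> /26 (62 usable): 192.168.214.128/26
Allocation: 192.168.212.0/24 (176 hosts, 254 usable); 192.168.213.0/24 (153 hosts, 254 usable); 192.168.214.0/25 (111 hosts, 126 usable); 192.168.214.128/26 (58 hosts, 62 usable)


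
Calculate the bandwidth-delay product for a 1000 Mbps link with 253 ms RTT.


BDP = bandwidth * RTT
= 1000 Mbps * 253 ms
= 1000 * 1e6 * 253 / 1000 bits
= 253000000 bits
= 31625000 bytes
= 30883.7891 KB
BDP = 253000000 bits (31625000 bytes)


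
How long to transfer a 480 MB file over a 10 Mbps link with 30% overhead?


Effective throughput = 10 * (1 - 30/100) = 7 Mbps
File size in Mb = 480 * 8 = 3840 Mb
Time = 3840 / 7
Time = 548.5714 seconds


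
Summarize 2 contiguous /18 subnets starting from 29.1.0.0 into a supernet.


Original prefix: /18
Number of subnets: 2 = 2^1
New prefix = 18 - 1 = 17
Supernet: 29.1.0.0/17


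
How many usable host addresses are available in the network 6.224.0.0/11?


Host bits = 32 - 11 = 21
Total addresses = 2^21 = 2097152
Usable = total - 2 (network and broadcast)
Usable hosts: 2097150


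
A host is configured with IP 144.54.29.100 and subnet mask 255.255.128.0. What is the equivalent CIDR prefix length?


Binary: 11111111.11111111.10000000.00000000
Count leading 1s
Prefix: /17


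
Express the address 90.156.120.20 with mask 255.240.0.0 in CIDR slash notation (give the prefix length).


Binary: 11111111.11110000.00000000.00000000
Count leading 1s
Prefix: /12


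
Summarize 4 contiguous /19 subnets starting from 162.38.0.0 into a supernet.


Original prefix: /19
Number of subnets: 4 = 2^2
New prefix = 19 - 2 = 17
Supernet: 162.38.0.0/17


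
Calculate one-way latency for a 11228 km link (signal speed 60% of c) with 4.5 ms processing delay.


Speed = 0.6 * 3e5 km/s = 180000 km/s
Propagation delay = 11228 / 180000 = 0.0624 s = 62.3778 ms
Processing delay = 4.5 ms
Total one-way latency = 66.8778 ms


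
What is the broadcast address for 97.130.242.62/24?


Network: 97.130.242.0/24
Host bits = 8
Set all host bits to 1:
Broadcast: 97.130.242.255


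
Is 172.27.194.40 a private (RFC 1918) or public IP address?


RFC 1918 private ranges:
  10.0.0.0/8 (10.0.0.0 - 10.255.255.255)
  172.16.0.0/12 (172.16.0.0 - 172.31.255.255)
  192.168.0.0/16 (192.168.0.0 - 192.168.255.255)
Private (in 172.16.0.0/12)


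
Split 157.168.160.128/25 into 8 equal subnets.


New prefix = 25 + 3 = 28
Each subnet has 16 addresses
  157.168.160.128/28
  157.168.160.144/28
  157.168.160.160/28
  157.168.160.176/28
  157.168.160.192/28
  157.168.160.208/28
  157.168.160.224/28
  157.168.160.240/28
Subnets: 157.168.160.128/28, 157.168.160.144/28, 157.168.160.160/28, 157.168.160.176/28, 157.168.160.192/28, 157.168.160.208/28, 157.168.160.224/28, 157.168.160.240/28


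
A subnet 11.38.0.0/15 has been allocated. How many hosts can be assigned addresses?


Host bits = 32 - 15 = 17
Total addresses = 2^17 = 131072
Usable = total - 2 (network and broadcast)
Usable hosts: 131070


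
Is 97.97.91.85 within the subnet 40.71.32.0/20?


Subnet network: 40.71.32.0
Test IP AND mask: 97.97.80.0
No, 97.97.91.85 is not in 40.71.32.0/20


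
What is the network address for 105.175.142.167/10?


IP:   01101001.10101111.10001110.10100111
Mask: 11111111.11000000.00000000.00000000
AND operation:
Net:  01101001.10000000.00000000.00000000
Network: 105.128.0.0/10


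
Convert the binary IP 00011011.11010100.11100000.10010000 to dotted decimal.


00011011 = 27
11010100 = 212
11100000 = 224
10010000 = 144
IP: 27.212.224.144


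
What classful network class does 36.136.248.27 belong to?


First octet: 36
Binary: 00100100
0xxxxxxx -> Class A (1-126)
Class A, default mask 255.0.0.0 (/8)


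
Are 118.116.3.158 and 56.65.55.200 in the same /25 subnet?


Mask: 255.255.255.128
118.116.3.158 AND mask = 118.116.3.128
56.65.55.200 AND mask = 56.65.55.128
No, different subnets (118.116.3.128 vs 56.65.55.128)


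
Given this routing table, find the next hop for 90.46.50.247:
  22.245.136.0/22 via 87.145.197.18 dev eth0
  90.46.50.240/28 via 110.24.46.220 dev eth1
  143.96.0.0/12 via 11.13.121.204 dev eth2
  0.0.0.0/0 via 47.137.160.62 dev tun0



Longest prefix match for 90.46.50.247:
  /22 22.245.136.0: no
  /28 90.46.50.240: MATCH
  /12 143.96.0.0: no
  /0 0.0.0.0: MATCH
Selected: next-hop 110.24.46.220 via eth1 (matched /28)


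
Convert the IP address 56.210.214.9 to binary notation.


56 = 00111000
210 = 11010010
214 = 11010110
9 = 00001001
Binary: 00111000.11010010.11010110.00001001


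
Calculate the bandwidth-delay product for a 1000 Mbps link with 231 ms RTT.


BDP = bandwidth * RTT
= 1000 Mbps * 231 ms
= 1000 * 1e6 * 231 / 1000 bits
= 231000000 bits
= 28875000 bytes
= 28198.2422 KB
BDP = 231000000 bits (28875000 bytes)


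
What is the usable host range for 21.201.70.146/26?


Network: 21.201.70.128
Broadcast: 21.201.70.191
First usable = network + 1
Last usable = broadcast - 1
Range: 21.201.70.129 to 21.201.70.190


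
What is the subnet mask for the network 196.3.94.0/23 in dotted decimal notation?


/23 means 23 network bits, 9 host bits
Binary: 11111111111111111111111000000000
Mask: 255.255.254.0


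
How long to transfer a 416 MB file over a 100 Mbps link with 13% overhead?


Effective throughput = 100 * (1 - 13/100) = 87 Mbps
File size in Mb = 416 * 8 = 3328 Mb
Time = 3328 / 87
Time = 38.2529 seconds


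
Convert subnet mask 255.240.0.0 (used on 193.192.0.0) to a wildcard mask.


Subnet mask: 255.240.0.0
Wildcard = 255.255.255.255 - subnet mask
255 - 255 = 0
255 - 240 = 15
255 - 0 = 255
255 - 0 = 255
Wildcard: 0.15.255.255


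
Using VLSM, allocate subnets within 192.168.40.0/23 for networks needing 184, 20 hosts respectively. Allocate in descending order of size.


184 hosts -> /24 (254 usable): 192.168.40.0/24
20 hosts -> /27 (30 usable): 192.168.41.0/27
Allocation: 192.168.40.0/24 (184 hosts, 254 usable); 192.168.41.0/27 (20 hosts, 30 usable)


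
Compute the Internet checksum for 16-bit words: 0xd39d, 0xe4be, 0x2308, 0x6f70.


Sum all words (with carry folding):
+ 0xd39d = 0xd39d
+ 0xe4be = 0xb85c
+ 0x2308 = 0xdb64
+ 0x6f70 = 0x4ad5
One's complement: ~0x4ad5
Checksum = 0xb52a


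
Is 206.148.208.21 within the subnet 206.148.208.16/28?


Subnet network: 206.148.208.16
Test IP AND mask: 206.148.208.16
Yes, 206.148.208.21 is in 206.148.208.16/28


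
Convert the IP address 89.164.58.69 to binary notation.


89 = 01011001
164 = 10100100
58 = 00111010
69 = 01000101
Binary: 01011001.10100100.00111010.01000101


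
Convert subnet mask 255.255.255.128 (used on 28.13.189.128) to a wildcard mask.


Subnet mask: 255.255.255.128
Wildcard = 255.255.255.255 - subnet mask
255 - 255 = 0
255 - 255 = 0
255 - 255 = 0
255 - 128 = 127
Wildcard: 0.0.0.127


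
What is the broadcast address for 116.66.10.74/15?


Network: 116.66.0.0/15
Host bits = 17
Set all host bits to 1:
Broadcast: 116.67.255.255


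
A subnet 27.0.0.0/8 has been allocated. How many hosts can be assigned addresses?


Host bits = 32 - 8 = 24
Total addresses = 2^24 = 16777216
Usable = total - 2 (network and broadcast)
Usable hosts: 16777214


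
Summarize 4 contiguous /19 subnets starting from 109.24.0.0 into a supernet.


Original prefix: /19
Number of subnets: 4 = 2^2
New prefix = 19 - 2 = 17
Supernet: 109.24.0.0/17


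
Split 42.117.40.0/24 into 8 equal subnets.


New prefix = 24 + 3 = 27
Each subnet has 32 addresses
  42.117.40.0/27
  42.117.40.32/27
  42.117.40.64/27
  42.117.40.96/27
  42.117.40.128/27
  42.117.40.160/27
  42.117.40.192/27
  42.117.40.224/27
Subnets: 42.117.40.0/27, 42.117.40.32/27, 42.117.40.64/27, 42.117.40.96/27, 42.117.40.128/27, 42.117.40.160/27, 42.117.40.192/27, 42.117.40.224/27


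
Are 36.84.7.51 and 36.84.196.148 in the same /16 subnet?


Mask: 255.255.0.0
36.84.7.51 AND mask = 36.84.0.0
36.84.196.148 AND mask = 36.84.0.0
Yes, same subnet (36.84.0.0)


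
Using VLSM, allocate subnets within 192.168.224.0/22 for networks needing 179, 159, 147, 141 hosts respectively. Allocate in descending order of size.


179 hosts -> /24 (254 usable): 192.168.224.0/24
159 hosts -> /24 (254 usable): 192.168.225.0/24
147 hosts -> /24 (254 usable): 192.168.226.0/24
141 hosts -> /24 (254 usable): 192.168.227.0/24
Allocation: 192.168.224.0/24 (179 hosts, 254 usable); 192.168.225.0/24 (159 hosts, 254 usable); 192.168.226.0/24 (147 hosts, 254 usable); 192.168.227.0/24 (141 hosts, 254 usable)


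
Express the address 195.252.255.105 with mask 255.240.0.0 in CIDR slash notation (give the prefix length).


Binary: 11111111.11110000.00000000.00000000
Count leading 1s
Prefix: /12


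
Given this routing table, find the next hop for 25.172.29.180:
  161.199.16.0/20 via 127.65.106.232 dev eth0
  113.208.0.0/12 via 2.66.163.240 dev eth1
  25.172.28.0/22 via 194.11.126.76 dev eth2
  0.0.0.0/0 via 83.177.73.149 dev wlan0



Longest prefix match for 25.172.29.180:
  /20 161.199.16.0: no
  /12 113.208.0.0: no
  /22 25.172.28.0: MATCH
  /0 0.0.0.0: MATCH
Selected: next-hop 194.11.126.76 via eth2 (matched /22)


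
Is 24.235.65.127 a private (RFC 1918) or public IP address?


RFC 1918 private ranges:
  10.0.0.0/8 (10.0.0.0 - 10.255.255.255)
  172.16.0.0/12 (172.16.0.0 - 172.31.255.255)
  192.168.0.0/16 (192.168.0.0 - 192.168.255.255)
Public (not in any RFC 1918 range)


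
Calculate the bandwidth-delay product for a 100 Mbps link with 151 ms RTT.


BDP = bandwidth * RTT
= 100 Mbps * 151 ms
= 100 * 1e6 * 151 / 1000 bits
= 15100000 bits
= 1887500 bytes
= 1843.2617 KB
BDP = 15100000 bits (1887500 bytes)


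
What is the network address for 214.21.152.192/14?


IP:   11010110.00010101.10011000.11000000
Mask: 11111111.11111100.00000000.00000000
AND operation:
Net:  11010110.00010100.00000000.00000000
Network: 214.20.0.0/14


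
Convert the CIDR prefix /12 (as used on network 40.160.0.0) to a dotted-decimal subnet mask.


/12 means 12 network bits, 20 host bits
Binary: 11111111111100000000000000000000
Mask: 255.240.0.0


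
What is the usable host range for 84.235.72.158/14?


Network: 84.232.0.0
Broadcast: 84.235.255.255
First usable = network + 1
Last usable = broadcast - 1
Range: 84.232.0.1 to 84.235.255.254


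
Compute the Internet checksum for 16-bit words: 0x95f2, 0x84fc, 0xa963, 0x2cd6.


Sum all words (with carry folding):
+ 0x95f2 = 0x95f2
+ 0x84fc = 0x1aef
+ 0xa963 = 0xc452
+ 0x2cd6 = 0xf128
One's complement: ~0xf128
Checksum = 0x0ed7


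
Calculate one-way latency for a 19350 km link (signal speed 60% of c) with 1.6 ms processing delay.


Speed = 0.6 * 3e5 km/s = 180000 km/s
Propagation delay = 19350 / 180000 = 0.1075 s = 107.5 ms
Processing delay = 1.6 ms
Total one-way latency = 109.1 ms


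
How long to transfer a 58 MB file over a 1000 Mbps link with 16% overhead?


Effective throughput = 1000 * (1 - 16/100) = 840 Mbps
File size in Mb = 58 * 8 = 464 Mb
Time = 464 / 840
Time = 0.5524 seconds


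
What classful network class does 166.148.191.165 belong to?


First octet: 166
Binary: 10100110
10xxxxxx -> Class B (128-191)
Class B, default mask 255.255.0.0 (/16)


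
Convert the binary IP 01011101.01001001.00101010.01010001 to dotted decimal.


01011101 = 93
01001001 = 73
00101010 = 42
01010001 = 81
IP: 93.73.42.81


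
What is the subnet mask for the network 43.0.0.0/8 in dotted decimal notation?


/8 means 8 network bits, 24 host bits
Binary: 11111111000000000000000000000000
Mask: 255.0.0.0


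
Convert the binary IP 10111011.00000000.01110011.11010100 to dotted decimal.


10111011 = 187
00000000 = 0
01110011 = 115
11010100 = 212
IP: 187.0.115.212


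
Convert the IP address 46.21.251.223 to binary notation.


46 = 00101110
21 = 00010101
251 = 11111011
223 = 11011111
Binary: 00101110.00010101.11111011.11011111


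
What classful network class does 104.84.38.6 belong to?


First octet: 104
Binary: 01101000
0xxxxxxx -> Class A (1-126)
Class A, default mask 255.0.0.0 (/8)


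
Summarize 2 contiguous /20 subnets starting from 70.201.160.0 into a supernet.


Original prefix: /20
Number of subnets: 2 = 2^1
New prefix = 20 - 1 = 19
Supernet: 70.201.160.0/19


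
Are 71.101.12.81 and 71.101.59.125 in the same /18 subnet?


Mask: 255.255.192.0
71.101.12.81 AND mask = 71.101.0.0
71.101.59.125 AND mask = 71.101.0.0
Yes, same subnet (71.101.0.0)


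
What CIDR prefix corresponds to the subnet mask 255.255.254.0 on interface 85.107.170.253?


Binary: 11111111.11111111.11111110.00000000
Count leading 1s
Prefix: /23


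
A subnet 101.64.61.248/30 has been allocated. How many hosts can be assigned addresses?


Host bits = 32 - 30 = 2
Total addresses = 2^2 = 4
Usable = total - 2 (network and broadcast)
Usable hosts: 2


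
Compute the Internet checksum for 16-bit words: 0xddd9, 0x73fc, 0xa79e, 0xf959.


Sum all words (with carry folding):
+ 0xddd9 = 0xddd9
+ 0x73fc = 0x51d6
+ 0xa79e = 0xf974
+ 0xf959 = 0xf2ce
One's complement: ~0xf2ce
Checksum = 0x0d31


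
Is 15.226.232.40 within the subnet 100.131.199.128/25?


Subnet network: 100.131.199.128
Test IP AND mask: 15.226.232.0
No, 15.226.232.40 is not in 100.131.199.128/25


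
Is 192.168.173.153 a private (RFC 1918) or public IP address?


RFC 1918 private ranges:
  10.0.0.0/8 (10.0.0.0 - 10.255.255.255)
  172.16.0.0/12 (172.16.0.0 - 172.31.255.255)
  192.168.0.0/16 (192.168.0.0 - 192.168.255.255)
Private (in 192.168.0.0/16)


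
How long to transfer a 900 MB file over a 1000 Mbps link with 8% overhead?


Effective throughput = 1000 * (1 - 8/100) = 920 Mbps
File size in Mb = 900 * 8 = 7200 Mb
Time = 7200 / 920
Time = 7.8261 seconds


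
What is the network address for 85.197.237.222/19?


IP:   01010101.11000101.11101101.11011110
Mask: 11111111.11111111.11100000.00000000
AND operation:
Net:  01010101.11000101.11100000.00000000
Network: 85.197.224.0/19


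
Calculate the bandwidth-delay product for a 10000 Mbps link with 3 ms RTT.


BDP = bandwidth * RTT
= 10000 Mbps * 3 ms
= 10000 * 1e6 * 3 / 1000 bits
= 30000000 bits
= 3750000 bytes
= 3662.1094 KB
BDP = 30000000 bits (3750000 bytes)


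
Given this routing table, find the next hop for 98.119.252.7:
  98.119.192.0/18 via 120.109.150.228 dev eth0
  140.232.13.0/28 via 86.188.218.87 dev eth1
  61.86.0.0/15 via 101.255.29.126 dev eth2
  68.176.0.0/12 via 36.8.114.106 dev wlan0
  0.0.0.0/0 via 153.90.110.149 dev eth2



Longest prefix match for 98.119.252.7:
  /18 98.119.192.0: MATCH
  /28 140.232.13.0: no
  /15 61.86.0.0: no
  /12 68.176.0.0: no
  /0 0.0.0.0: MATCH
Selected: next-hop 120.109.150.228 via eth0 (matched /18)


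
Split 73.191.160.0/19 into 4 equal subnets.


New prefix = 19 + 2 = 21
Each subnet has 2048 addresses
  73.191.160.0/21
  73.191.168.0/21
  73.191.176.0/21
  73.191.184.0/21
Subnets: 73.191.160.0/21, 73.191.168.0/21, 73.191.176.0/21, 73.191.184.0/21


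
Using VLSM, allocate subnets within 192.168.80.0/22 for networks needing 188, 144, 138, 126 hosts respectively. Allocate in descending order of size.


188 hosts -> /24 (254 usable): 192.168.80.0/24
144 hosts -> /24 (254 usable): 192.168.81.0/24
138 hosts -> /24 (254 usable): 192.168.82.0/24
126 hosts -> /25 (126 usable): 192.168.83.0/25
Allocation: 192.168.80.0/24 (188 hosts, 254 usable); 192.168.81.0/24 (144 hosts, 254 usable); 192.168.82.0/24 (138 hosts, 254 usable); 192.168.83.0/25 (126 hosts, 126 usable)


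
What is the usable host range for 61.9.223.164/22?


Network: 61.9.220.0
Broadcast: 61.9.223.255
First usable = network + 1
Last usable = broadcast - 1
Range: 61.9.220.1 to 61.9.223.254


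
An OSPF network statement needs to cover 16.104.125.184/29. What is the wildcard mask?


Subnet mask: 255.255.255.248
Wildcard = 255.255.255.255 - subnet mask
255 - 255 = 0
255 - 255 = 0
255 - 255 = 0
255 - 248 = 7
Wildcard: 0.0.0.7


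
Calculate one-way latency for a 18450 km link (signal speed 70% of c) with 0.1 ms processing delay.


Speed = 0.7 * 3e5 km/s = 210000 km/s
Propagation delay = 18450 / 210000 = 0.0879 s = 87.8571 ms
Processing delay = 0.1 ms
Total one-way latency = 87.9571 ms


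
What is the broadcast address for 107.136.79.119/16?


Network: 107.136.0.0/16
Host bits = 16
Set all host bits to 1:
Broadcast: 107.136.255.255


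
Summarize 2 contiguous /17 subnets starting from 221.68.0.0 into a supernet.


Original prefix: /17
Number of subnets: 2 = 2^1
New prefix = 17 - 1 = 16
Supernet: 221.68.0.0/16


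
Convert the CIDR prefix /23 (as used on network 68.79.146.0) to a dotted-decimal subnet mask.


/23 means 23 network bits, 9 host bits
Binary: 11111111111111111111111000000000
Mask: 255.255.254.0


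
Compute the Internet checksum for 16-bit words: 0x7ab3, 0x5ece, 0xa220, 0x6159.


Sum all words (with carry folding):
+ 0x7ab3 = 0x7ab3
+ 0x5ece = 0xd981
+ 0xa220 = 0x7ba2
+ 0x6159 = 0xdcfb
One's complement: ~0xdcfb
Checksum = 0x2304


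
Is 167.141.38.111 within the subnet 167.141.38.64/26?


Subnet network: 167.141.38.64
Test IP AND mask: 167.141.38.64
Yes, 167.141.38.111 is in 167.141.38.64/26


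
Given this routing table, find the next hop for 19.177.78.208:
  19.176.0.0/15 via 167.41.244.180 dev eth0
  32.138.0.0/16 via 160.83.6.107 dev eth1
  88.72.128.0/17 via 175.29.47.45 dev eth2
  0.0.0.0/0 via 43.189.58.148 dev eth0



Longest prefix match for 19.177.78.208:
  /15 19.176.0.0: MATCH
  /16 32.138.0.0: no
  /17 88.72.128.0: no
  /0 0.0.0.0: MATCH
Selected: next-hop 167.41.244.180 via eth0 (matched /15)


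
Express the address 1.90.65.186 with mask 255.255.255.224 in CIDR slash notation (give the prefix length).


Binary: 11111111.11111111.11111111.11100000
Count leading 1s
Prefix: /27


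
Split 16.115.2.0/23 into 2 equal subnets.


New prefix = 23 + 1 = 24
Each subnet has 256 addresses
  16.115.2.0/24
  16.115.3.0/24
Subnets: 16.115.2.0/24, 16.115.3.0/24


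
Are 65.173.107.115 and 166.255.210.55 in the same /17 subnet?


Mask: 255.255.128.0
65.173.107.115 AND mask = 65.173.0.0
166.255.210.55 AND mask = 166.255.128.0
No, different subnets (65.173.0.0 vs 166.255.128.0)


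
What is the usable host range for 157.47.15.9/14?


Network: 157.44.0.0
Broadcast: 157.47.255.255
First usable = network + 1
Last usable = broadcast - 1
Range: 157.44.0.1 to 157.47.255.254


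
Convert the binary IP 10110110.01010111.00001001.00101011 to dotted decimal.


10110110 = 182
01010111 = 87
00001001 = 9
00101011 = 43
IP: 182.87.9.43


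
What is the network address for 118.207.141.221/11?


IP:   01110110.11001111.10001101.11011101
Mask: 11111111.11100000.00000000.00000000
AND operation:
Net:  01110110.11000000.00000000.00000000
Network: 118.192.0.0/11


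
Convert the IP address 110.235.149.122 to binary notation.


110 = 01101110
235 = 11101011
149 = 10010101
122 = 01111010
Binary: 01101110.11101011.10010101.01111010


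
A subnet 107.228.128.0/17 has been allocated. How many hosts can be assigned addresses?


Host bits = 32 - 17 = 15
Total addresses = 2^15 = 32768
Usable = total - 2 (network and broadcast)
Usable hosts: 32766


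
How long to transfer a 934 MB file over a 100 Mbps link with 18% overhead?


Effective throughput = 100 * (1 - 18/100) = 82 Mbps
File size in Mb = 934 * 8 = 7472 Mb
Time = 7472 / 82
Time = 91.122 seconds


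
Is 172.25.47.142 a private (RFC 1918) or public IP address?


RFC 1918 private ranges:
  10.0.0.0/8 (10.0.0.0 - 10.255.255.255)
  172.16.0.0/12 (172.16.0.0 - 172.31.255.255)
  192.168.0.0/16 (192.168.0.0 - 192.168.255.255)
Private (in 172.16.0.0/12)


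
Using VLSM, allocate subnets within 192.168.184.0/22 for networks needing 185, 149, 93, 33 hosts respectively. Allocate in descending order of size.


185 hosts -> /24 (254 usable): 192.168.184.0/24
149 hosts -> /24 (254 usable): 192.168.185.0/24
93 hosts -> /25 (126 usable): 192.168.186.0/25
33 hosts -> /26 (62 usable): 192.168.186.128/26
Allocation: 192.168.184.0/24 (185 hosts, 254 usable); 192.168.185.0/24 (149 hosts, 254 usable); 192.168.186.0/25 (93 hosts, 126 usable); 192.168.186.128/26 (33 hosts, 62 usable)


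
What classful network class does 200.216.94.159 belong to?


First octet: 200
Binary: 11001000
110xxxxx -> Class C (192-223)
Class C, default mask 255.255.255.0 (/24)


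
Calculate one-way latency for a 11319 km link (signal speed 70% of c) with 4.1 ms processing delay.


Speed = 0.7 * 3e5 km/s = 210000 km/s
Propagation delay = 11319 / 210000 = 0.0539 s = 53.9 ms
Processing delay = 4.1 ms
Total one-way latency = 58.0 ms


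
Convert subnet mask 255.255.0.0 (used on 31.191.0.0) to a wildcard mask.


Subnet mask: 255.255.0.0
Wildcard = 255.255.255.255 - subnet mask
255 - 255 = 0
255 - 255 = 0
255 - 0 = 255
255 - 0 = 255
Wildcard: 0.0.255.255


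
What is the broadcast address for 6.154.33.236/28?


Network: 6.154.33.224/28
Host bits = 4
Set all host bits to 1:
Broadcast: 6.154.33.239


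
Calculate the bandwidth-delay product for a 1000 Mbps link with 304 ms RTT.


BDP = bandwidth * RTT
= 1000 Mbps * 304 ms
= 1000 * 1e6 * 304 / 1000 bits
= 304000000 bits
= 38000000 bytes
= 37109.375 KB
BDP = 304000000 bits (38000000 bytes)


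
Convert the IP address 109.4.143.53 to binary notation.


109 = 01101101
4 = 00000100
143 = 10001111
53 = 00110101
Binary: 01101101.00000100.10001111.00110101


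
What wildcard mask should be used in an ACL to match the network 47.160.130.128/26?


Subnet mask: 255.255.255.192
Wildcard = 255.255.255.255 - subnet mask
255 - 255 = 0
255 - 255 = 0
255 - 255 = 0
255 - 192 = 63
Wildcard: 0.0.0.63


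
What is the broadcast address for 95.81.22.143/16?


Network: 95.81.0.0/16
Host bits = 16
Set all host bits to 1:
Broadcast: 95.81.255.255


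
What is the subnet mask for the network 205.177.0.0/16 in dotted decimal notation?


/16 means 16 network bits, 16 host bits
Binary: 11111111111111110000000000000000
Mask: 255.255.0.0


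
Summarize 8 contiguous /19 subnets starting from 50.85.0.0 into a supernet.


Original prefix: /19
Number of subnets: 8 = 2^3
New prefix = 19 - 3 = 16
Supernet: 50.85.0.0/16


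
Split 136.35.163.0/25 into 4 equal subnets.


New prefix = 25 + 2 = 27
Each subnet has 32 addresses
  136.35.163.0/27
  136.35.163.32/27
  136.35.163.64/27
  136.35.163.96/27
Subnets: 136.35.163.0/27, 136.35.163.32/27, 136.35.163.64/27, 136.35.163.96/27


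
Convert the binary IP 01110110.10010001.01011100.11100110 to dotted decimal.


01110110 = 118
10010001 = 145
01011100 = 92
11100110 = 230
IP: 118.145.92.230


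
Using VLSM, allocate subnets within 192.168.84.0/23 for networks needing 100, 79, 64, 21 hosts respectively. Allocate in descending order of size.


100 hosts -> /25 (126 usable): 192.168.84.0/25
79 hosts -> /25 (126 usable): 192.168.84.128/25
64 hosts -> /25 (126 usable): 192.168.85.0/25
21 hosts -> /27 (30 usable): 192.168.85.128/27
Allocation: 192.168.84.0/25 (100 hosts, 126 usable); 192.168.84.128/25 (79 hosts, 126 usable); 192.168.85.0/25 (64 hosts, 126 usable); 192.168.85.128/27 (21 hosts, 30 usable)


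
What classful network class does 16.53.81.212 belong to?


First octet: 16
Binary: 00010000
0xxxxxxx -> Class A (1-126)
Class A, default mask 255.0.0.0 (/8)


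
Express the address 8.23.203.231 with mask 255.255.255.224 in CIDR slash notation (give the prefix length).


Binary: 11111111.11111111.11111111.11100000
Count leading 1s
Prefix: /27


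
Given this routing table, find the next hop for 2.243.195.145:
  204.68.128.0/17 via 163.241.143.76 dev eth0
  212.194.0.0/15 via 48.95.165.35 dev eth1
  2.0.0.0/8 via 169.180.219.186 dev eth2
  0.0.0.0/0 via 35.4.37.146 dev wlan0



Longest prefix match for 2.243.195.145:
  /17 204.68.128.0: no
  /15 212.194.0.0: no
  /8 2.0.0.0: MATCH
  /0 0.0.0.0: MATCH
Selected: next-hop 169.180.219.186 via eth2 (matched /8)


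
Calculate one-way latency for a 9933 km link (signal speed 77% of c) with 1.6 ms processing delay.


Speed = 0.77 * 3e5 km/s = 231000 km/s
Propagation delay = 9933 / 231000 = 0.043 s = 43 ms
Processing delay = 1.6 ms
Total one-way latency = 44.6 ms


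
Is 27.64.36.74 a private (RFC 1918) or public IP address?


RFC 1918 private ranges:
  10.0.0.0/8 (10.0.0.0 - 10.255.255.255)
  172.16.0.0/12 (172.16.0.0 - 172.31.255.255)
  192.168.0.0/16 (192.168.0.0 - 192.168.255.255)
Public (not in any RFC 1918 range)


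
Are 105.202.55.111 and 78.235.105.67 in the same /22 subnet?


Mask: 255.255.252.0
105.202.55.111 AND mask = 105.202.52.0
78.235.105.67 AND mask = 78.235.104.0
No, different subnets (105.202.52.0 vs 78.235.104.0)


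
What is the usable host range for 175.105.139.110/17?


Network: 175.105.128.0
Broadcast: 175.105.255.255
First usable = network + 1
Last usable = broadcast - 1
Range: 175.105.128.1 to 175.105.255.254


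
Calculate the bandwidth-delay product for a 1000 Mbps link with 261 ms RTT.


BDP = bandwidth * RTT
= 1000 Mbps * 261 ms
= 1000 * 1e6 * 261 / 1000 bits
= 261000000 bits
= 32625000 bytes
= 31860.3516 KB
BDP = 261000000 bits (32625000 bytes)


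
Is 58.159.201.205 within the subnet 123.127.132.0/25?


Subnet network: 123.127.132.0
Test IP AND mask: 58.159.201.128
No, 58.159.201.205 is not in 123.127.132.0/25


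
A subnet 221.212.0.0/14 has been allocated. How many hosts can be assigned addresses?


Host bits = 32 - 14 = 18
Total addresses = 2^18 = 262144
Usable = total - 2 (network and broadcast)
Usable hosts: 262142


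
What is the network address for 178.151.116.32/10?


IP:   10110010.10010111.01110100.00100000
Mask: 11111111.11000000.00000000.00000000
AND operation:
Net:  10110010.10000000.00000000.00000000
Network: 178.128.0.0/10


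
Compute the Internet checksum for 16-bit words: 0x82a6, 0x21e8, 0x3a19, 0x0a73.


Sum all words (with carry folding):
+ 0x82a6 = 0x82a6
+ 0x21e8 = 0xa48e
+ 0x3a19 = 0xdea7
+ 0x0a73 = 0xe91a
One's complement: ~0xe91a
Checksum = 0x16e5


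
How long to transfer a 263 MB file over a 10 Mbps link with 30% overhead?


Effective throughput = 10 * (1 - 30/100) = 7 Mbps
File size in Mb = 263 * 8 = 2104 Mb
Time = 2104 / 7
Time = 300.5714 seconds


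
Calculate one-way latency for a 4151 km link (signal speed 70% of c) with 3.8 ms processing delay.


Speed = 0.7 * 3e5 km/s = 210000 km/s
Propagation delay = 4151 / 210000 = 0.0198 s = 19.7667 ms
Processing delay = 3.8 ms
Total one-way latency = 23.5667 ms


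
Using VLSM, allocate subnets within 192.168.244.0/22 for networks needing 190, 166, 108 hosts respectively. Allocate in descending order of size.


190 hosts -> /24 (254 usable): 192.168.244.0/24
166 hosts -> /24 (254 usable): 192.168.245.0/24
108 hosts -> /25 (126 usable): 192.168.246.0/25
Allocation: 192.168.244.0/24 (190 hosts, 254 usable); 192.168.245.0/24 (166 hosts, 254 usable); 192.168.246.0/25 (108 hosts, 126 usable)


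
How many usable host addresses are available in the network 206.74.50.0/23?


Host bits = 32 - 23 = 9
Total addresses = 2^9 = 512
Usable = total - 2 (network and broadcast)
Usable hosts: 510


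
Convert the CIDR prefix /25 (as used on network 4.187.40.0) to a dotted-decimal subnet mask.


/25 means 25 network bits, 7 host bits
Binary: 11111111111111111111111110000000
Mask: 255.255.255.128


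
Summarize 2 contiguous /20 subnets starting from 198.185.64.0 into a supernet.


Original prefix: /20
Number of subnets: 2 = 2^1
New prefix = 20 - 1 = 19
Supernet: 198.185.64.0/19


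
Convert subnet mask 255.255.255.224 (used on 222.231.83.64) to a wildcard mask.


Subnet mask: 255.255.255.224
Wildcard = 255.255.255.255 - subnet mask
255 - 255 = 0
255 - 255 = 0
255 - 255 = 0
255 - 224 = 31
Wildcard: 0.0.0.31


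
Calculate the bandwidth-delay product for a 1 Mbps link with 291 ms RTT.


BDP = bandwidth * RTT
= 1 Mbps * 291 ms
= 1 * 1e6 * 291 / 1000 bits
= 291000 bits
= 36375 bytes
= 35.5225 KB
BDP = 291000 bits (36375 bytes)


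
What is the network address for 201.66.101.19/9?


IP:   11001001.01000010.01100101.00010011
Mask: 11111111.10000000.00000000.00000000
AND operation:
Net:  11001001.00000000.00000000.00000000
Network: 201.0.0.0/9


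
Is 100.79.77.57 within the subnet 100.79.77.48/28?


Subnet network: 100.79.77.48
Test IP AND mask: 100.79.77.48
Yes, 100.79.77.57 is in 100.79.77.48/28


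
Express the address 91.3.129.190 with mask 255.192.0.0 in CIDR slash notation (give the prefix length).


Binary: 11111111.11000000.00000000.00000000
Count leading 1s
Prefix: /10


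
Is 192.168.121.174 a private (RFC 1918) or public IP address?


RFC 1918 private ranges:
  10.0.0.0/8 (10.0.0.0 - 10.255.255.255)
  172.16.0.0/12 (172.16.0.0 - 172.31.255.255)
  192.168.0.0/16 (192.168.0.0 - 192.168.255.255)
Private (in 192.168.0.0/16)


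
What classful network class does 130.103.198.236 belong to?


First octet: 130
Binary: 10000010
10xxxxxx -> Class B (128-191)
Class B, default mask 255.255.0.0 (/16)


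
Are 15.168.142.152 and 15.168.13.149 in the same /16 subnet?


Mask: 255.255.0.0
15.168.142.152 AND mask = 15.168.0.0
15.168.13.149 AND mask = 15.168.0.0
Yes, same subnet (15.168.0.0)


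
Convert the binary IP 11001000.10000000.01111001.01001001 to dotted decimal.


11001000 = 200
10000000 = 128
01111001 = 121
01001001 = 73
IP: 200.128.121.73


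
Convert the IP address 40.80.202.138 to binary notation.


40 = 00101000
80 = 01010000
202 = 11001010
138 = 10001010
Binary: 00101000.01010000.11001010.10001010


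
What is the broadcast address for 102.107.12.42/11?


Network: 102.96.0.0/11
Host bits = 21
Set all host bits to 1:
Broadcast: 102.127.255.255


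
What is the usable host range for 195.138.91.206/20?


Network: 195.138.80.0
Broadcast: 195.138.95.255
First usable = network + 1
Last usable = broadcast - 1
Range: 195.138.80.1 to 195.138.95.254


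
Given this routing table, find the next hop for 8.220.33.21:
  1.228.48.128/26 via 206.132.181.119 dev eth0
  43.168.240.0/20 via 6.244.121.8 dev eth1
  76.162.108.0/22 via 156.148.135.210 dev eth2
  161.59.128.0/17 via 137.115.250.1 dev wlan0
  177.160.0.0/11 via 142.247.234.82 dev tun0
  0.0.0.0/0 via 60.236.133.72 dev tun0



Longest prefix match for 8.220.33.21:
  /26 1.228.48.128: no
  /20 43.168.240.0: no
  /22 76.162.108.0: no
  /17 161.59.128.0: no
  /11 177.160.0.0: no
  /0 0.0.0.0: MATCH
Selected: next-hop 60.236.133.72 via tun0 (matched /0)


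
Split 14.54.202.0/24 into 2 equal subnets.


New prefix = 24 + 1 = 25
Each subnet has 128 addresses
  14.54.202.0/25
  14.54.202.128/25
Subnets: 14.54.202.0/25, 14.54.202.128/25


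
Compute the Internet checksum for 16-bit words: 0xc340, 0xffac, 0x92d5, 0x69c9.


Sum all words (with carry folding):
+ 0xc340 = 0xc340
+ 0xffac = 0xc2ed
+ 0x92d5 = 0x55c3
+ 0x69c9 = 0xbf8c
One's complement: ~0xbf8c
Checksum = 0x4073


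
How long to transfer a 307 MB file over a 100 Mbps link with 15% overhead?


Effective throughput = 100 * (1 - 15/100) = 85 Mbps
File size in Mb = 307 * 8 = 2456 Mb
Time = 2456 / 85
Time = 28.8941 seconds


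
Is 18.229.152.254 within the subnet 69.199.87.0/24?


Subnet network: 69.199.87.0
Test IP AND mask: 18.229.152.0
No, 18.229.152.254 is not in 69.199.87.0/24


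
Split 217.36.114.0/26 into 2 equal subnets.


New prefix = 26 + 1 = 27
Each subnet has 32 addresses
  217.36.114.0/27
  217.36.114.32/27
Subnets: 217.36.114.0/27, 217.36.114.32/27


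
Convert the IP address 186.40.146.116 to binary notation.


186 = 10111010
40 = 00101000
146 = 10010010
116 = 01110100
Binary: 10111010.00101000.10010010.01110100


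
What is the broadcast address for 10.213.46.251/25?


Network: 10.213.46.128/25
Host bits = 7
Set all host bits to 1:
Broadcast: 10.213.46.255


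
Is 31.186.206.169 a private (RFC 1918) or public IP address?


RFC 1918 private ranges:
  10.0.0.0/8 (10.0.0.0 - 10.255.255.255)
  172.16.0.0/12 (172.16.0.0 - 172.31.255.255)
  192.168.0.0/16 (192.168.0.0 - 192.168.255.255)
Public (not in any RFC 1918 range)


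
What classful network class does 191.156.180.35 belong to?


First octet: 191
Binary: 10111111
10xxxxxx -> Class B (128-191)
Class B, default mask 255.255.0.0 (/16)


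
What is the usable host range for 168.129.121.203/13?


Network: 168.128.0.0
Broadcast: 168.135.255.255
First usable = network + 1
Last usable = broadcast - 1
Range: 168.128.0.1 to 168.135.255.254


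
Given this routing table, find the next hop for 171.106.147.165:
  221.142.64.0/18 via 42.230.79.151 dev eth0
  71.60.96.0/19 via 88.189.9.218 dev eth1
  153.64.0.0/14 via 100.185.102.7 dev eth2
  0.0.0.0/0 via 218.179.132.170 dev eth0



Longest prefix match for 171.106.147.165:
  /18 221.142.64.0: no
  /19 71.60.96.0: no
  /14 153.64.0.0: no
  /0 0.0.0.0: MATCH
Selected: next-hop 218.179.132.170 via eth0 (matched /0)


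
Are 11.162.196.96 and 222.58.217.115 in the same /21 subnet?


Mask: 255.255.248.0
11.162.196.96 AND mask = 11.162.192.0
222.58.217.115 AND mask = 222.58.216.0
No, different subnets (11.162.192.0 vs 222.58.216.0)


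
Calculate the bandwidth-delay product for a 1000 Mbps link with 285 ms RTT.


BDP = bandwidth * RTT
= 1000 Mbps * 285 ms
= 1000 * 1e6 * 285 / 1000 bits
= 285000000 bits
= 35625000 bytes
= 34790.0391 KB
BDP = 285000000 bits (35625000 bytes)


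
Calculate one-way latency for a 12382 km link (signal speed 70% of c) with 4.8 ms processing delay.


Speed = 0.7 * 3e5 km/s = 210000 km/s
Propagation delay = 12382 / 210000 = 0.059 s = 58.9619 ms
Processing delay = 4.8 ms
Total one-way latency = 63.7619 ms


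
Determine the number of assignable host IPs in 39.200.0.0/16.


Host bits = 32 - 16 = 16
Total addresses = 2^16 = 65536
Usable = total - 2 (network and broadcast)
Usable hosts: 65534


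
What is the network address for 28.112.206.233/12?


IP:   00011100.01110000.11001110.11101001
Mask: 11111111.11110000.00000000.00000000
AND operation:
Net:  00011100.01110000.00000000.00000000
Network: 28.112.0.0/12


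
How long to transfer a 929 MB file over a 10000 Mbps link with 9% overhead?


Effective throughput = 10000 * (1 - 9/100) = 9100 Mbps
File size in Mb = 929 * 8 = 7432 Mb
Time = 7432 / 9100
Time = 0.8167 seconds


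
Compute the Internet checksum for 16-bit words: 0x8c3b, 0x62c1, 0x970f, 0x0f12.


Sum all words (with carry folding):
+ 0x8c3b = 0x8c3b
+ 0x62c1 = 0xeefc
+ 0x970f = 0x860c
+ 0x0f12 = 0x951e
One's complement: ~0x951e
Checksum = 0x6ae1


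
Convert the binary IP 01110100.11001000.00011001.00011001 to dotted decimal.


01110100 = 116
11001000 = 200
00011001 = 25
00011001 = 25
IP: 116.200.25.25


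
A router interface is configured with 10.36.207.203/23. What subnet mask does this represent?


/23 means 23 network bits, 9 host bits
Binary: 11111111111111111111111000000000
Mask: 255.255.254.0


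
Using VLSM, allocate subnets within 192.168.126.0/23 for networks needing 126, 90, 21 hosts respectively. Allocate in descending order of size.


126 hosts -> /25 (126 usable): 192.168.126.0/25
90 hosts -> /25 (126 usable): 192.168.126.128/25
21 hosts -> /27 (30 usable): 192.168.127.0/27
Allocation: 192.168.126.0/25 (126 hosts, 126 usable); 192.168.126.128/25 (90 hosts, 126 usable); 192.168.127.0/27 (21 hosts, 30 usable)


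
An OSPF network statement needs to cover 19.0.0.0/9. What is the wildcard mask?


Subnet mask: 255.128.0.0
Wildcard = 255.255.255.255 - subnet mask
255 - 255 = 0
255 - 128 = 127
255 - 0 = 255
255 - 0 = 255
Wildcard: 0.127.255.255


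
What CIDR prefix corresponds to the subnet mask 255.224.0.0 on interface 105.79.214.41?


Binary: 11111111.11100000.00000000.00000000
Count leading 1s
Prefix: /11


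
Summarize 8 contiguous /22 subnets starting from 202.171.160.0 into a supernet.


Original prefix: /22
Number of subnets: 8 = 2^3
New prefix = 22 - 3 = 19
Supernet: 202.171.160.0/19


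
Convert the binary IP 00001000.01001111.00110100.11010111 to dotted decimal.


00001000 = 8
01001111 = 79
00110100 = 52
11010111 = 215
IP: 8.79.52.215
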